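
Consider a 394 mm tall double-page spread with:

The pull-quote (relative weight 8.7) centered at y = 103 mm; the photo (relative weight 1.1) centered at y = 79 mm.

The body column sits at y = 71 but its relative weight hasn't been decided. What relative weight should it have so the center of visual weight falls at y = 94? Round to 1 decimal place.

w ≈ 2.7

Fixed elements: Σw = 8.7 + 1.1 = 9.8, Σw·y = 8.7·103 + 1.1·79 = 983.0.
Balance at y = 94 requires (983.0 + w·71) / (9.8 + w) = 94.
So w = (94·9.8 − 983.0)/(71 − 94) = -61.8/-23 ≈ 2.69.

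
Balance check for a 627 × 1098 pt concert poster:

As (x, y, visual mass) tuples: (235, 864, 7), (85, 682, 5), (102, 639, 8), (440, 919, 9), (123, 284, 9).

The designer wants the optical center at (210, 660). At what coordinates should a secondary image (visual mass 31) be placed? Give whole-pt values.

With the secondary image, Σw becomes 7 + 5 + 8 + 9 + 9 + 31 = 69.
x: need Σw·x = 69·210 = 14490. Existing = 7·235 + 5·85 + 8·102 + 9·440 + 9·123 = 7953. Remainder 6537 / 31 ≈ 210.87.
y: need Σw·y = 69·660 = 45540. Existing = 7·864 + 5·682 + 8·639 + 9·919 + 9·284 = 25397. Remainder 20143 / 31 ≈ 649.77.

(211, 650)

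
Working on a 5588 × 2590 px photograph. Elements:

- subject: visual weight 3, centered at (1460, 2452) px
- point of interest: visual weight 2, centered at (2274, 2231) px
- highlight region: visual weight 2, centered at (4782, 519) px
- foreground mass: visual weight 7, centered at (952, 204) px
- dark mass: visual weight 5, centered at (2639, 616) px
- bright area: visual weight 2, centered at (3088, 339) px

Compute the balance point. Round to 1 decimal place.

Weights sum to 3 + 2 + 2 + 7 + 5 + 2 = 21.
Σw·x = 44527; x̄ = 44527/21 ≈ 2120.33.
y: moment 18042 / weight 21 ≈ 859.14

(2120.3, 859.1)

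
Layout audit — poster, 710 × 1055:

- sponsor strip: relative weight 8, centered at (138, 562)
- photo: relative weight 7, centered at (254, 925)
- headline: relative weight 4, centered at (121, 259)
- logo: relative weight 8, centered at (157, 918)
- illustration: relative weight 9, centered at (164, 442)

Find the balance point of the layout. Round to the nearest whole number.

Σw = 8 + 7 + 4 + 8 + 9 = 36.
x: (8·138 + 7·254 + 4·121 + 8·157 + 9·164) / 36 = 6098 / 36 ≈ 169.39
y: (8·562 + 7·925 + 4·259 + 8·918 + 9·442) / 36 = 23329 / 36 ≈ 648.03

(169, 648)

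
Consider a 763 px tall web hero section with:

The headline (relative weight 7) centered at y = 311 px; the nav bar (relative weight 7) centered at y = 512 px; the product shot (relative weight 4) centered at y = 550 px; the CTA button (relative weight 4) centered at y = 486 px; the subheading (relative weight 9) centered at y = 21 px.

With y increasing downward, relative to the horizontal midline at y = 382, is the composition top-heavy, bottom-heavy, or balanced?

Σw = 7 + 7 + 4 + 4 + 9 = 31.
y-moment: 7·311 + 7·512 + 4·550 + 4·486 + 9·21 = 10094; centroid 10094/31 ≈ 325.61.
325.6 lies above (smaller y than) the midline 382, so the layout is top-heavy.

top-heavy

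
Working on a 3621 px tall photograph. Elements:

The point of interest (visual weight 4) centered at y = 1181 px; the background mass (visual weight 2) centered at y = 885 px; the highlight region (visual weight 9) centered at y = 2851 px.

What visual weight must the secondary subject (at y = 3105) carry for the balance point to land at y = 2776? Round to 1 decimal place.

w ≈ 28.8

Existing Σw = 15 (4 + 2 + 9); existing moment 4·1181 + 2·885 + 9·2851 = 32153.
Balance at y = 2776 requires (32153 + w·3105) / (15 + w) = 2776.
So w = (2776·15 − 32153)/(3105 − 2776) = 9487/329 ≈ 28.84.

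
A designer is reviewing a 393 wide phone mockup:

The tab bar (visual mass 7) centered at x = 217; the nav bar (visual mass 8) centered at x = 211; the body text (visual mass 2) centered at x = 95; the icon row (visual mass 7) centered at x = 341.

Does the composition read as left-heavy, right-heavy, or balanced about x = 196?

Weights sum to 7 + 8 + 2 + 7 = 24.
x: (7·217 + 8·211 + 2·95 + 7·341) / 24 = 5784 / 24 ≈ 241.00
241.0 lies right of the midline 196, so the layout is right-heavy.

right-heavy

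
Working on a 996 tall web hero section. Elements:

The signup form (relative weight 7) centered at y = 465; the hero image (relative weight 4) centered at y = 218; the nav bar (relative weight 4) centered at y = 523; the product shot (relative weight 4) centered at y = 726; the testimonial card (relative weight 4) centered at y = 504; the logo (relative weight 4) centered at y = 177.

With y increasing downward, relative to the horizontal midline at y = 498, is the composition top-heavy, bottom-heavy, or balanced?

Σw = 7 + 4 + 4 + 4 + 4 + 4 = 27.
Σw·y = 11847; ȳ = 11847/27 ≈ 438.78.
Since 438.8 is above (smaller y than) 498, the composition reads top-heavy.

top-heavy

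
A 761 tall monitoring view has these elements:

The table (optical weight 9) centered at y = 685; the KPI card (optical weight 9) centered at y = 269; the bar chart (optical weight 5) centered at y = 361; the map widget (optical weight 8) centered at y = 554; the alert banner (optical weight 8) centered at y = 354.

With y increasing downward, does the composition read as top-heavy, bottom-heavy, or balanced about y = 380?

Weights sum to 9 + 9 + 5 + 8 + 8 = 39.
y-moment: 9·685 + 9·269 + 5·361 + 8·554 + 8·354 = 17655; centroid 17655/39 ≈ 452.69.
452.7 lies below (larger y than) the midline 380, so the layout is bottom-heavy.

bottom-heavy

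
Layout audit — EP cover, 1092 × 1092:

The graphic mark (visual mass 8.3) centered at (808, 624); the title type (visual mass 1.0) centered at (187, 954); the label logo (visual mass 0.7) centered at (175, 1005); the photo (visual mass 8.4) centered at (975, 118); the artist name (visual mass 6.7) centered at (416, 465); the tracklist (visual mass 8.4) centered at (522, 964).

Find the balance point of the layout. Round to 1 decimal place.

(668.0, 568.4)

Weights sum to 8.3 + 1.0 + 0.7 + 8.4 + 6.7 + 8.4 = 33.5.
x: (8.3·808 + 1.0·187 + 0.7·175 + 8.4·975 + 6.7·416 + 8.4·522) / 33.5 = 22377.9 / 33.5 ≈ 668.00
y: (8.3·624 + 1.0·954 + 0.7·1005 + 8.4·118 + 6.7·465 + 8.4·964) / 33.5 = 19041.0 / 33.5 ≈ 568.39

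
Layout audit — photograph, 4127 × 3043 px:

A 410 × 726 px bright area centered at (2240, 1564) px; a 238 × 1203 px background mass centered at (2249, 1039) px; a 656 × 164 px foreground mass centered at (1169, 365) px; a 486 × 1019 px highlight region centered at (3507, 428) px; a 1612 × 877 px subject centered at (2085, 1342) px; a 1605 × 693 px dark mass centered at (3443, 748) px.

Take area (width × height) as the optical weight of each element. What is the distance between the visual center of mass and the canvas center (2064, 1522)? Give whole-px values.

≈ 802 px

Areas: bright area 410·726 = 297660, background mass 238·1203 = 286314, foreground mass 656·164 = 107584, highlight region 486·1019 = 495234, subject 1612·877 = 1413724, dark mass 1605·693 = 1112265. Total weight = 3712781.
x-moment: 297660·2240 + 286314·2249 + 107584·1169 + 495234·3507 + 1413724·2085 + 1112265·3443 = 9950372855; centroid 9950372855/3712781 ≈ 2680.03.
y-moment: 297660·1564 + 286314·1039 + 107584·365 + 495234·428 + 1413724·1342 + 1112265·748 = 3743440626; centroid 3743440626/3712781 ≈ 1008.26.
Offset from (2064, 1522): Δx ≈ 616.03, Δy ≈ -513.74; distance = √(Δx² + Δy²) ≈ 802.14.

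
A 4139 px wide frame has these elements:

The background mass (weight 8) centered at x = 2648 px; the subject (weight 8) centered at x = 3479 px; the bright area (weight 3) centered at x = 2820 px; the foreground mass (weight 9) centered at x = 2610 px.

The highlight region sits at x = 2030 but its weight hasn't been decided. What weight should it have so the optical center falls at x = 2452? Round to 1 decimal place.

Known weights sum to 8 + 8 + 3 + 9 = 28; their moment is 8·2648 + 8·3479 + 3·2820 + 9·2610 = 80966.
For the centroid to hit 2452: (80966 + w·2030) / (28 + w) = 2452.
So w = (2452·28 − 80966)/(2030 − 2452) = -12310/-422 ≈ 29.17.

w ≈ 29.2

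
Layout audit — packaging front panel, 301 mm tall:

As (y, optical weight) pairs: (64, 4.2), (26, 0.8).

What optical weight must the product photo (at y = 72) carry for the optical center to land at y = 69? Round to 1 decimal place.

Fixed elements: Σw = 4.2 + 0.8 = 5.0, Σw·y = 4.2·64 + 0.8·26 = 289.6.
Set Σw·y/Σw = 69: (289.6 + 72w) = 69·(5.0 + w).
Rearranging, w·(72 − 69) = 69·5.0 − 289.6 = 55.4, so w ≈ 55.4/3 = 18.47.

w ≈ 18.5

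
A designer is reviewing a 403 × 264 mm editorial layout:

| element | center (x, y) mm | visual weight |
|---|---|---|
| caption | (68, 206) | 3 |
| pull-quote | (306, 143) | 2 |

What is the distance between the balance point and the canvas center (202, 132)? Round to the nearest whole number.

Weights sum to 3 + 2 = 5.
x: (3·68 + 2·306) / 5 = 816 / 5 ≈ 163.20
y: (3·206 + 2·143) / 5 = 904 / 5 ≈ 180.80
Relative to (202, 132): Δ = (-38.80, 48.80); |Δ| = √(-38.80² + 48.80²) ≈ 62.34.

≈ 62 mm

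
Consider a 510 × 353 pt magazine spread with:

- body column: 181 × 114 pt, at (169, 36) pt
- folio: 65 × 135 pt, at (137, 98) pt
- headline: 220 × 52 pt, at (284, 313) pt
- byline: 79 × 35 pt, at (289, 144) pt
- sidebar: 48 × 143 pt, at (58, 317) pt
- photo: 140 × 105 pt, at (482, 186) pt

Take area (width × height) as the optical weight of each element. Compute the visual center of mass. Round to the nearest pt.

Areas: body column 181·114 = 20634, folio 65·135 = 8775, headline 220·52 = 11440, byline 79·35 = 2765, sidebar 48·143 = 6864, photo 140·105 = 14700. Total weight = 65178.
Σw·x = 20634·169 + 8775·137 + 11440·284 + 2765·289 + 6864·58 + 14700·482 = 16220878, so x̄ = 16220878/65178 ≈ 248.87.
Σw·y = 20634·36 + 8775·98 + 11440·313 + 2765·144 + 6864·317 + 14700·186 = 10491742, so ȳ = 10491742/65178 ≈ 160.97.

(249, 161)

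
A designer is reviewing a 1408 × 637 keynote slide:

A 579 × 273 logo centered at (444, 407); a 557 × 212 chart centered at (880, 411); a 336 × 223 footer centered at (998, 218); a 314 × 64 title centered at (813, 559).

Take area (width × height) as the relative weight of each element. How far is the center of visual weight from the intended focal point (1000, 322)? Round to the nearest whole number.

Areas → weights: logo 579·273 = 158067, chart 557·212 = 118084, footer 336·223 = 74928, title 314·64 = 20096; Σw = 371175.
x-moment: 158067·444 + 118084·880 + 74928·998 + 20096·813 = 265211860; centroid 265211860/371175 ≈ 714.52.
y-moment: 158067·407 + 118084·411 + 74928·218 + 20096·559 = 140433761; centroid 140433761/371175 ≈ 378.35.
From (1000, 322): dx = -285.48, dy = 56.35, so the distance is √(dx²+dy²) ≈ 290.99.

≈ 291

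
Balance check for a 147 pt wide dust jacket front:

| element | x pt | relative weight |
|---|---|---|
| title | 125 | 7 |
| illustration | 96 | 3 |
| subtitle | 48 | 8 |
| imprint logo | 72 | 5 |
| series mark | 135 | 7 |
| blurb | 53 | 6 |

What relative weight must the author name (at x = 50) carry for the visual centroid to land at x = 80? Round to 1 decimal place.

w ≈ 9.7

Existing Σw = 36 (7 + 3 + 8 + 5 + 7 + 6); existing moment 7·125 + 3·96 + 8·48 + 5·72 + 7·135 + 6·53 = 3170.
Set Σw·x/Σw = 80: (3170 + 50w) = 80·(36 + w).
Rearranging, w·(50 − 80) = 80·36 − 3170 = -290, so w ≈ -290/-30 = 9.67.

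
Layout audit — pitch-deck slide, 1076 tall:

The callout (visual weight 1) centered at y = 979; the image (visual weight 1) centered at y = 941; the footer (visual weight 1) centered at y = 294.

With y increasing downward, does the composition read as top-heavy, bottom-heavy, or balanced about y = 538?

Σw = 1 + 1 + 1 = 3.
y: (1·979 + 1·941 + 1·294) / 3 = 2214 / 3 ≈ 738.00
Since 738.0 is below (larger y than) 538, the composition reads bottom-heavy.

bottom-heavy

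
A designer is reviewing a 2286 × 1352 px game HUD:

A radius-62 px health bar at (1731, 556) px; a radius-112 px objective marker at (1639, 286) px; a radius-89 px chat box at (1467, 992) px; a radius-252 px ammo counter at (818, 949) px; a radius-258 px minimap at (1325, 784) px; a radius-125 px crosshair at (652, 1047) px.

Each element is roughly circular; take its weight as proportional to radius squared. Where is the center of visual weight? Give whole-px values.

Weights ∝ r²: health bar 62² = 3844, objective marker 112² = 12544, chat box 89² = 7921, ammo counter 252² = 63504, minimap 258² = 66564, crosshair 125² = 15625; Σw = 170002.
Σw·x = 3844·1731 + 12544·1639 + 7921·1467 + 63504·818 + 66564·1325 + 15625·652 = 189164759, so x̄ = 189164759/170002 ≈ 1112.72.
Σw·y = 3844·556 + 12544·286 + 7921·992 + 63504·949 + 66564·784 + 15625·1047 = 142393327, so ȳ = 142393327/170002 ≈ 837.60.

(1113, 838)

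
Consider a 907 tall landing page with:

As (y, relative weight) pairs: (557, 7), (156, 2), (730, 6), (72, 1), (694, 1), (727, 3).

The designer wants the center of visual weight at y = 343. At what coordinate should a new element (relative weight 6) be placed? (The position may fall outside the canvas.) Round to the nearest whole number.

y ≈ -437

After adding the new element, total weight = 7 + 2 + 6 + 1 + 1 + 3 + 6 = 26.
y: need Σw·y = 26·343 = 8918. Existing = 7·557 + 2·156 + 6·730 + 1·72 + 1·694 + 3·727 = 11538. Remainder -2620 / 6 ≈ -436.67.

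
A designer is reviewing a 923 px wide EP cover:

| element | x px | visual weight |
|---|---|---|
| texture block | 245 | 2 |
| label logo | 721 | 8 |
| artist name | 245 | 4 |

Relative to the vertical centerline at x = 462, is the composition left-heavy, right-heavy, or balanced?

Weights sum to 2 + 8 + 4 = 14.
x-moment: 2·245 + 8·721 + 4·245 = 7238; centroid 7238/14 ≈ 517.00.
517.0 vs midline 462 → right-heavy.

right-heavy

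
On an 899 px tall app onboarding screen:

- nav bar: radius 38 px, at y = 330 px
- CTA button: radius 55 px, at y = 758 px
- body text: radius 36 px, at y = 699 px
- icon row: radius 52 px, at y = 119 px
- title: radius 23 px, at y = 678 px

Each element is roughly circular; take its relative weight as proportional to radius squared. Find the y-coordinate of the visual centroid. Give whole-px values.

y ≈ 484

r² weights: nav bar 38² = 1444, CTA button 55² = 3025, body text 36² = 1296, icon row 52² = 2704, title 23² = 529. Total = 8998.
Σw·y = 1444·330 + 3025·758 + 1296·699 + 2704·119 + 529·678 = 4355812, so ȳ = 4355812/8998 ≈ 484.09.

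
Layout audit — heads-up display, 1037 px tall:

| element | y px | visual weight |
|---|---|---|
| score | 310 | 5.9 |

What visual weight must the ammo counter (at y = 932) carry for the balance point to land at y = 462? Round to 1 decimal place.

w ≈ 1.9

Known: weight 5.9 with moment 5.9·310 = 1829.0.
For the centroid to hit 462: (1829.0 + w·932) / (5.9 + w) = 462.
Rearranging, w·(932 − 462) = 462·5.9 − 1829.0 = 896.8, so w ≈ 896.8/470 = 1.91.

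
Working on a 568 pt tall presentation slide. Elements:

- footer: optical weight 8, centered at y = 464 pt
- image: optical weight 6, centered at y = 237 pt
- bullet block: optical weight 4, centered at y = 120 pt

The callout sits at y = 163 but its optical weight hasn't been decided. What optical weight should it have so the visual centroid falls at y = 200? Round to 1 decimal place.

Existing Σw = 18 (8 + 6 + 4); existing moment 8·464 + 6·237 + 4·120 = 5614.
For the centroid to hit 200: (5614 + w·163) / (18 + w) = 200.
Solving: w = (200·18 − 5614) / (163 − 200) = -2014 / -37 ≈ 54.43.

w ≈ 54.4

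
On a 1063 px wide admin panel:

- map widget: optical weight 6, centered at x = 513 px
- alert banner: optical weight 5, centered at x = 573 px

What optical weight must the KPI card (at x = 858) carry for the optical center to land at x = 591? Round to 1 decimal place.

Existing Σw = 11 (6 + 5); existing moment 6·513 + 5·573 = 5943.
For the centroid to hit 591: (5943 + w·858) / (11 + w) = 591.
Rearranging, w·(858 − 591) = 591·11 − 5943 = 558, so w ≈ 558/267 = 2.09.

w ≈ 2.1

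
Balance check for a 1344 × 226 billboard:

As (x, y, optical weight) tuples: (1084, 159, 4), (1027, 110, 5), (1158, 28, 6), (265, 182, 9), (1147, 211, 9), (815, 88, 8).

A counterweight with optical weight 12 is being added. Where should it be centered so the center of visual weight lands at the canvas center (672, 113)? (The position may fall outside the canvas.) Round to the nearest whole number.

After adding the counterweight, total weight = 4 + 5 + 6 + 9 + 9 + 8 + 12 = 53.
x: target moment 53×672 = 35616; current 4·1084 + 5·1027 + 6·1158 + 9·265 + 9·1147 + 8·815 = 35647; the counterweight supplies -31, so x = -31/12 ≈ -2.58.
y: target moment 53×113 = 5989; current 4·159 + 5·110 + 6·28 + 9·182 + 9·211 + 8·88 = 5595; the counterweight supplies 394, so y = 394/12 ≈ 32.83.

(-3, 33)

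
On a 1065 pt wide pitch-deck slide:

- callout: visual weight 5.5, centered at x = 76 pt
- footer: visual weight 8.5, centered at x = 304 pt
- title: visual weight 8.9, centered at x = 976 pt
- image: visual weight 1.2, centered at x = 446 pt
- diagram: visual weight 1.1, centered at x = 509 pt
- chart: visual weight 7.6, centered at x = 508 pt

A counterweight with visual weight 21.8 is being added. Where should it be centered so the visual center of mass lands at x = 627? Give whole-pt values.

x ≈ 807

With the counterweight, Σw becomes 5.5 + 8.5 + 8.9 + 1.2 + 1.1 + 7.6 + 21.8 = 54.6.
x: target moment 54.6×627 = 34234.2; current 5.5·76 + 8.5·304 + 8.9·976 + 1.2·446 + 1.1·509 + 7.6·508 = 16644.3; the counterweight supplies 17589.9, so x = 17589.9/21.8 ≈ 806.88.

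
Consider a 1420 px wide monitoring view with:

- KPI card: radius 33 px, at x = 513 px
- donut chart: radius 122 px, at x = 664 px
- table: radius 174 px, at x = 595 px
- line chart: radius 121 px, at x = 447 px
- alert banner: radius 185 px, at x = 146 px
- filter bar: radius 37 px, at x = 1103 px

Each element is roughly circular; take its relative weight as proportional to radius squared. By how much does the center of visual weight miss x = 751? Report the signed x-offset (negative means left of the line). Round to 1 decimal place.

r² weights: KPI card 33² = 1089, donut chart 122² = 14884, table 174² = 30276, line chart 121² = 14641, alert banner 185² = 34225, filter bar 37² = 1369. Total = 96484.
x: moment 41507237 / weight 96484 ≈ 430.20
Against x = 751, that's 430.20 − 751 = -320.80.

≈ -320.8 px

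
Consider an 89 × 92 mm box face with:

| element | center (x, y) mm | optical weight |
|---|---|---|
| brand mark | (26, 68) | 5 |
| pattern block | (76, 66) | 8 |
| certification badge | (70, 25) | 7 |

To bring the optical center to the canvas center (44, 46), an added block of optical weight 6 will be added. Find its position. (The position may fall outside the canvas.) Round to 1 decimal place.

After adding the added block, total weight = 5 + 8 + 7 + 6 = 26.
Along x: (1228 + 6·x) / 26 = 44 (existing moment 5·26 + 8·76 + 7·70 = 1228) ⇒ x = (1144 − 1228) / 6 ≈ -14.00.
Along y: (1043 + 6·y) / 26 = 46 (existing moment 5·68 + 8·66 + 7·25 = 1043) ⇒ y = (1196 − 1043) / 6 ≈ 25.50.

(-14.0, 25.5)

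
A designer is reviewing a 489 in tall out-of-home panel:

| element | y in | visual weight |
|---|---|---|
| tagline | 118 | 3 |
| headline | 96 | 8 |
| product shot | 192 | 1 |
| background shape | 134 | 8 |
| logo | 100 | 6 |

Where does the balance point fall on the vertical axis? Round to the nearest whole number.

Total weight = 3 + 8 + 1 + 8 + 6 = 26.
y-moment: 3·118 + 8·96 + 1·192 + 8·134 + 6·100 = 2986; centroid 2986/26 ≈ 114.85.

y ≈ 115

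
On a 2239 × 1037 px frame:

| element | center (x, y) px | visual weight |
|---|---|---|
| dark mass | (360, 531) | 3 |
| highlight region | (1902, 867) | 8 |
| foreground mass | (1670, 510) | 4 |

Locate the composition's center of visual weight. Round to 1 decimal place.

(1531.7, 704.6)

Σw = 3 + 8 + 4 = 15.
Σw·x = 3·360 + 8·1902 + 4·1670 = 22976, so x̄ = 22976/15 ≈ 1531.73.
Σw·y = 3·531 + 8·867 + 4·510 = 10569, so ȳ = 10569/15 ≈ 704.60.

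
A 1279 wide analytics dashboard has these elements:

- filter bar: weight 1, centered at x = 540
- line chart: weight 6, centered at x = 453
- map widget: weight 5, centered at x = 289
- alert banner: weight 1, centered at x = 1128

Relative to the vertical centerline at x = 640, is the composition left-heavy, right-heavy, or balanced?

Total weight = 1 + 6 + 5 + 1 = 13.
x-moment: 1·540 + 6·453 + 5·289 + 1·1128 = 5831; centroid 5831/13 ≈ 448.54.
448.5 lies left of the midline 640, so the layout is left-heavy.

left-heavy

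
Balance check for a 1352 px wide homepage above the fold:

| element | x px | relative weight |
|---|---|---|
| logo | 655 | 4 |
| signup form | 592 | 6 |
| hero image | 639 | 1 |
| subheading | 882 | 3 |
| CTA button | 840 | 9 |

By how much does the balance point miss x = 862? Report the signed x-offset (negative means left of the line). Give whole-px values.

≈ -122 px

Total weight = 4 + 6 + 1 + 3 + 9 = 23.
x-moment: 4·655 + 6·592 + 1·639 + 3·882 + 9·840 = 17017; centroid 17017/23 ≈ 739.87.
Against x = 862, that's 739.87 − 862 = -122.13.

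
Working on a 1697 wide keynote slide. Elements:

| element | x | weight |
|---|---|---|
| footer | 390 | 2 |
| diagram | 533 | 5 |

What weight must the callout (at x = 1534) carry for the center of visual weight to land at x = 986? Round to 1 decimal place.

Fixed elements: Σw = 2 + 5 = 7, Σw·x = 2·390 + 5·533 = 3445.
Balance at x = 986 requires (3445 + w·1534) / (7 + w) = 986.
Rearranging, w·(1534 − 986) = 986·7 − 3445 = 3457, so w ≈ 3457/548 = 6.31.

w ≈ 6.3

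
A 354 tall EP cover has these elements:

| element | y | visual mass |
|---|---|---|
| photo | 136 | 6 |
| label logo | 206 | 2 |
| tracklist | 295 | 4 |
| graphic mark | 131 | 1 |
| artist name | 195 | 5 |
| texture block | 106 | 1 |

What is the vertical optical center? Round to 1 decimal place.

y ≈ 190.5

Total weight = 6 + 2 + 4 + 1 + 5 + 1 = 19.
y: moment 3620 / weight 19 ≈ 190.53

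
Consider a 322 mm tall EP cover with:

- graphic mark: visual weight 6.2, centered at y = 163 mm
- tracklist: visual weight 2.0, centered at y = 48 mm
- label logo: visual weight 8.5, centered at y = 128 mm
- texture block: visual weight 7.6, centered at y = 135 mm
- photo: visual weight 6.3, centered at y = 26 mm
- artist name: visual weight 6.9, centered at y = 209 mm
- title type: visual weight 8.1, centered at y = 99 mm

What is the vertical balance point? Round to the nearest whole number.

y ≈ 123

Σw = 6.2 + 2.0 + 8.5 + 7.6 + 6.3 + 6.9 + 8.1 = 45.6.
y: moment 5628.4 / weight 45.6 ≈ 123.43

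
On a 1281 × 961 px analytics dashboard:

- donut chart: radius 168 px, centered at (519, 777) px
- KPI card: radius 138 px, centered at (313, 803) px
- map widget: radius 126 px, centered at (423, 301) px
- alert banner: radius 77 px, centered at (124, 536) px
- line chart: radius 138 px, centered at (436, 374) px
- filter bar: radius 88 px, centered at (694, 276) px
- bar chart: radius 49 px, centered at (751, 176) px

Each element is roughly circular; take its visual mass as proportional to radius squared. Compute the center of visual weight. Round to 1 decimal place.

Weights ∝ r²: donut chart 168² = 28224, KPI card 138² = 19044, map widget 126² = 15876, alert banner 77² = 5929, line chart 138² = 19044, filter bar 88² = 7744, bar chart 49² = 2401; Σw = 98262.
Σw·x = 43540443; x̄ = 43540443/98262 ≈ 443.11.
Σw·y = 54861376; ȳ = 54861376/98262 ≈ 558.32.

(443.1, 558.3)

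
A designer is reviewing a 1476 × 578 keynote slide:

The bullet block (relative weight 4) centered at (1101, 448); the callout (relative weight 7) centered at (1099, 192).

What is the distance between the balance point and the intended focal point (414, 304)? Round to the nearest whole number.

≈ 686

Weights sum to 4 + 7 = 11.
Σw·x = 4·1101 + 7·1099 = 12097, so x̄ = 12097/11 ≈ 1099.73.
Σw·y = 4·448 + 7·192 = 3136, so ȳ = 3136/11 ≈ 285.09.
From (414, 304): dx = 685.73, dy = -18.91, so the distance is √(dx²+dy²) ≈ 685.99.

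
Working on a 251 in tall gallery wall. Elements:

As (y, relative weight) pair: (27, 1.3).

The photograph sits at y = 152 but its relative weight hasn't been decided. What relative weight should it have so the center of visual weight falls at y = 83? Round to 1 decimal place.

The single fixed element contributes weight 1.3, moment 1.3·27 = 35.1.
For the centroid to hit 83: (35.1 + w·152) / (1.3 + w) = 83.
Rearranging, w·(152 − 83) = 83·1.3 − 35.1 = 72.8, so w ≈ 72.8/69 = 1.06.

w ≈ 1.1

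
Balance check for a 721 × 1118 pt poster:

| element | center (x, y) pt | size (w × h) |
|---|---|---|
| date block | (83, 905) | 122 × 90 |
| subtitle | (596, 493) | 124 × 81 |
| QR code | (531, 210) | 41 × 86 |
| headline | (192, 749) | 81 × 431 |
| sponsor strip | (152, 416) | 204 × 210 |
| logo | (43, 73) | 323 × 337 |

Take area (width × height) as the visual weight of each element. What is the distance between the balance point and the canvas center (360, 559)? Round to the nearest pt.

≈ 334 pt

Areas: date block 122·90 = 10980, subtitle 124·81 = 10044, QR code 41·86 = 3526, headline 81·431 = 34911, sponsor strip 204·210 = 42840, logo 323·337 = 108851. Total weight = 211152.
Σw·x = 26665055; x̄ = 26665055/211152 ≈ 126.28.
y: moment 67544954 / weight 211152 ≈ 319.89
From (360, 559): dx = -233.72, dy = -239.11, so the distance is √(dx²+dy²) ≈ 334.36.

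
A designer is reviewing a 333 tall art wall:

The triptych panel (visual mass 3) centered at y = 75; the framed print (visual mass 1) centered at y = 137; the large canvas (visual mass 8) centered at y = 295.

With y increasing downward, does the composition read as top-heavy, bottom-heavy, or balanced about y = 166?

bottom-heavy

Weights sum to 3 + 1 + 8 = 12.
y: (3·75 + 1·137 + 8·295) / 12 = 2722 / 12 ≈ 226.83
226.8 lies below (larger y than) the midline 166, so the layout is bottom-heavy.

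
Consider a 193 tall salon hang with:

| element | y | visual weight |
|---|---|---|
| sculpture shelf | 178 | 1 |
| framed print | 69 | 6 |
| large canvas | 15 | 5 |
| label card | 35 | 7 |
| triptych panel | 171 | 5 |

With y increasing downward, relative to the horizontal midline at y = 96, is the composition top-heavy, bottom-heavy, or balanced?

Total weight = 1 + 6 + 5 + 7 + 5 = 24.
y-moment: 1·178 + 6·69 + 5·15 + 7·35 + 5·171 = 1767; centroid 1767/24 ≈ 73.62.
Since 73.6 is above (smaller y than) 96, the composition reads top-heavy.

top-heavy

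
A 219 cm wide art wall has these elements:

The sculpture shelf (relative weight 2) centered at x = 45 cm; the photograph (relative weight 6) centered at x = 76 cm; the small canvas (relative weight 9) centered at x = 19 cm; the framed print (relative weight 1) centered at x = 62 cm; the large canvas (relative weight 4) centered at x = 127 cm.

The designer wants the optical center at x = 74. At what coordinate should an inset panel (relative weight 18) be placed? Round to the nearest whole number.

x ≈ 93

With the inset panel, Σw becomes 2 + 6 + 9 + 1 + 4 + 18 = 40.
x: need Σw·x = 40·74 = 2960. Existing = 2·45 + 6·76 + 9·19 + 1·62 + 4·127 = 1287. Remainder 1673 / 18 ≈ 92.94.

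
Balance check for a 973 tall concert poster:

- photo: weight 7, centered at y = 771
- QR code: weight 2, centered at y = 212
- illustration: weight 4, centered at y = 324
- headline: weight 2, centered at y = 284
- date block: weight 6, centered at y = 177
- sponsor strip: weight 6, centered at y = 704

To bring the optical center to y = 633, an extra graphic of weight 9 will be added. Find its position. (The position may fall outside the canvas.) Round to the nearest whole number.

y ≈ 1091

With the extra graphic, Σw becomes 7 + 2 + 4 + 2 + 6 + 6 + 9 = 36.
Along y: (12971 + 9·y) / 36 = 633 (existing moment 7·771 + 2·212 + 4·324 + 2·284 + 6·177 + 6·704 = 12971) ⇒ y = (22788 − 12971) / 9 ≈ 1090.78.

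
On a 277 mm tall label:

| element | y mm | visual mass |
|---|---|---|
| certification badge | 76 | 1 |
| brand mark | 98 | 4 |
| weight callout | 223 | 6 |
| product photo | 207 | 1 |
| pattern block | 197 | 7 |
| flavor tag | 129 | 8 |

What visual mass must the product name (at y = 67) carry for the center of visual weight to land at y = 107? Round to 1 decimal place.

Known weights sum to 1 + 4 + 6 + 1 + 7 + 8 = 27; their moment is 1·76 + 4·98 + 6·223 + 1·207 + 7·197 + 8·129 = 4424.
For the centroid to hit 107: (4424 + w·67) / (27 + w) = 107.
Rearranging, w·(67 − 107) = 107·27 − 4424 = -1535, so w ≈ -1535/-40 = 38.38.

w ≈ 38.4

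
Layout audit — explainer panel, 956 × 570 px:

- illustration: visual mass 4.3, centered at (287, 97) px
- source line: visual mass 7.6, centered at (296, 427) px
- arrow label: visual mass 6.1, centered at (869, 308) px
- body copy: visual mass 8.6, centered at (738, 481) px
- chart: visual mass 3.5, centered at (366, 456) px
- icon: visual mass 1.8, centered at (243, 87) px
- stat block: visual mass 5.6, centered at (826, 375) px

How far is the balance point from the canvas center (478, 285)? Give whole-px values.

Σw = 4.3 + 7.6 + 6.1 + 8.6 + 3.5 + 1.8 + 5.6 = 37.5.
x-moment: 4.3·287 + 7.6·296 + 6.1·869 + 8.6·738 + 3.5·366 + 1.8·243 + 5.6·826 = 21475.4; centroid 21475.4/37.5 ≈ 572.68.
y-moment: 4.3·97 + 7.6·427 + 6.1·308 + 8.6·481 + 3.5·456 + 1.8·87 + 5.6·375 = 13530.3; centroid 13530.3/37.5 ≈ 360.81.
Offset from (478, 285): Δx ≈ 94.68, Δy ≈ 75.81; distance = √(Δx² + Δy²) ≈ 121.29.

≈ 121 px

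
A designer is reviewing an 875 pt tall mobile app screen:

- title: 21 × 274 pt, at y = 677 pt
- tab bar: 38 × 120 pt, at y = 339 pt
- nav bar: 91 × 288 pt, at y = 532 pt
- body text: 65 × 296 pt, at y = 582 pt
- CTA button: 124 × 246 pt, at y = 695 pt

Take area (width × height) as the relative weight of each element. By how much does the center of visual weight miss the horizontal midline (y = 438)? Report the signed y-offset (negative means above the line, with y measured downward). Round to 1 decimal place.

Areas: title 21·274 = 5754, tab bar 38·120 = 4560, nav bar 91·288 = 26208, body text 65·296 = 19240, CTA button 124·246 = 30504. Total weight = 86266.
Σw·y = 5754·677 + 4560·339 + 26208·532 + 19240·582 + 30504·695 = 51781914, so ȳ = 51781914/86266 ≈ 600.26.
Difference: 600.26 − 438 ≈ 162.26.

≈ 162.3 pt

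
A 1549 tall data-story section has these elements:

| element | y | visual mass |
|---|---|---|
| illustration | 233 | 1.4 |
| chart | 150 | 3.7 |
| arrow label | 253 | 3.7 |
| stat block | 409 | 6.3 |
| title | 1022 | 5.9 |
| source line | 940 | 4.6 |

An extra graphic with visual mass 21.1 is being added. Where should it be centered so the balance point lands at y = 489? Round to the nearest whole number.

After adding the extra graphic, total weight = 1.4 + 3.7 + 3.7 + 6.3 + 5.9 + 4.6 + 21.1 = 46.7.
Along y: (14747.8 + 21.1·y) / 46.7 = 489 (existing moment 1.4·233 + 3.7·150 + 3.7·253 + 6.3·409 + 5.9·1022 + 4.6·940 = 14747.8) ⇒ y = (22836.3 − 14747.8) / 21.1 ≈ 383.34.

y ≈ 383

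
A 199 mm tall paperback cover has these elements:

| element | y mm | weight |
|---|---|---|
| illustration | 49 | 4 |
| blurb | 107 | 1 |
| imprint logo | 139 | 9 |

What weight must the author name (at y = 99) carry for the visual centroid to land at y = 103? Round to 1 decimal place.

w ≈ 28.0

Fixed elements: Σw = 4 + 1 + 9 = 14, Σw·y = 4·49 + 1·107 + 9·139 = 1554.
Balance at y = 103 requires (1554 + w·99) / (14 + w) = 103.
Solving: w = (103·14 − 1554) / (99 − 103) = -112 / -4 ≈ 28.00.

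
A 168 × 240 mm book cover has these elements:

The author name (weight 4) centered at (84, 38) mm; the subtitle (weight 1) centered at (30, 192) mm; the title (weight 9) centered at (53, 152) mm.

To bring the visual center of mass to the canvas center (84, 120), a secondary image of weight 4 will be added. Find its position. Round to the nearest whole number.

After adding the secondary image, total weight = 4 + 1 + 9 + 4 = 18.
x: target moment 18×84 = 1512; current 4·84 + 1·30 + 9·53 = 843; the secondary image supplies 669, so x = 669/4 ≈ 167.25.
y: target moment 18×120 = 2160; current 4·38 + 1·192 + 9·152 = 1712; the secondary image supplies 448, so y = 448/4 ≈ 112.00.

(167, 112)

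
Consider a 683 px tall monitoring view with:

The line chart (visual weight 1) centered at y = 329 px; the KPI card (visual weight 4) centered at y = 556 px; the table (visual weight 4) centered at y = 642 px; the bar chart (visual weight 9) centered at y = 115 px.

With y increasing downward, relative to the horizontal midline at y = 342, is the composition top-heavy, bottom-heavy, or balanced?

balanced

Σw = 1 + 4 + 4 + 9 = 18.
y: (1·329 + 4·556 + 4·642 + 9·115) / 18 = 6156 / 18 ≈ 342.00
That equals the midline 342 — balanced.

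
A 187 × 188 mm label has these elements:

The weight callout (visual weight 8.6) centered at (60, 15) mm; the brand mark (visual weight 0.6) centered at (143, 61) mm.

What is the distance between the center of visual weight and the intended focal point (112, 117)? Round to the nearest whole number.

≈ 109 mm

Σw = 8.6 + 0.6 = 9.2.
x: (8.6·60 + 0.6·143) / 9.2 = 601.8 / 9.2 ≈ 65.41
y: (8.6·15 + 0.6·61) / 9.2 = 165.6 / 9.2 ≈ 18.00
Relative to (112, 117): Δ = (-46.59, -99.00); |Δ| = √(-46.59² + -99.00²) ≈ 109.41.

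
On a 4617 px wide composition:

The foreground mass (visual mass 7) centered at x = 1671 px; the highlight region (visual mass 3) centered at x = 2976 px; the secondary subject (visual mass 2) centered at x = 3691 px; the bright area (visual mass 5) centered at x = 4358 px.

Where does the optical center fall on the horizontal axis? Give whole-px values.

Total weight = 7 + 3 + 2 + 5 = 17.
x: (7·1671 + 3·2976 + 2·3691 + 5·4358) / 17 = 49797 / 17 ≈ 2929.24

x ≈ 2929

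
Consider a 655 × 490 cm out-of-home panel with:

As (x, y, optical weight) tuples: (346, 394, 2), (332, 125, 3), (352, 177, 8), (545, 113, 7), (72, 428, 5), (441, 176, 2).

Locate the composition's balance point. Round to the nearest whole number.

(354, 217)

Σw = 2 + 3 + 8 + 7 + 5 + 2 = 27.
x: moment 9561 / weight 27 ≈ 354.11
y: moment 5862 / weight 27 ≈ 217.11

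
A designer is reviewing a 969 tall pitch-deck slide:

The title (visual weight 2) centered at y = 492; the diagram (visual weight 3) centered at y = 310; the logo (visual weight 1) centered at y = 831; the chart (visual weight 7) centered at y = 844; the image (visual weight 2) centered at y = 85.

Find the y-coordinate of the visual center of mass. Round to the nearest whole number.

y ≈ 588

Σw = 2 + 3 + 1 + 7 + 2 = 15.
y: (2·492 + 3·310 + 1·831 + 7·844 + 2·85) / 15 = 8823 / 15 ≈ 588.20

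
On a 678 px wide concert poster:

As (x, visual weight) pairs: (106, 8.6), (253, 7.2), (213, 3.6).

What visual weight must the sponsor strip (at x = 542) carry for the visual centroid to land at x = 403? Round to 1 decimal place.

Fixed elements: Σw = 8.6 + 7.2 + 3.6 = 19.4, Σw·x = 8.6·106 + 7.2·253 + 3.6·213 = 3500.0.
Balance at x = 403 requires (3500.0 + w·542) / (19.4 + w) = 403.
Rearranging, w·(542 − 403) = 403·19.4 − 3500.0 = 4318.2, so w ≈ 4318.2/139 = 31.07.

w ≈ 31.1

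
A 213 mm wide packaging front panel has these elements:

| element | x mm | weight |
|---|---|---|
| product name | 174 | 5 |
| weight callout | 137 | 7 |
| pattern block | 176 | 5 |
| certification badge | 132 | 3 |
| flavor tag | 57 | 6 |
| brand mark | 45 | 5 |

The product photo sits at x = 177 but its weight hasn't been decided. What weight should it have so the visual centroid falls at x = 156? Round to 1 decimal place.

Known weights sum to 5 + 7 + 5 + 3 + 6 + 5 = 31; their moment is 5·174 + 7·137 + 5·176 + 3·132 + 6·57 + 5·45 = 3672.
Balance at x = 156 requires (3672 + w·177) / (31 + w) = 156.
So w = (156·31 − 3672)/(177 − 156) = 1164/21 ≈ 55.43.

w ≈ 55.4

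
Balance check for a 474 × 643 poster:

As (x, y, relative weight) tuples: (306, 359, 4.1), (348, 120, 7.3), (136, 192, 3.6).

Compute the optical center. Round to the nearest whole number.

(286, 203)

Weights sum to 4.1 + 7.3 + 3.6 = 15.0.
Σw·x = 4.1·306 + 7.3·348 + 3.6·136 = 4284.6, so x̄ = 4284.6/15.0 ≈ 285.64.
Σw·y = 4.1·359 + 7.3·120 + 3.6·192 = 3039.1, so ȳ = 3039.1/15.0 ≈ 202.61.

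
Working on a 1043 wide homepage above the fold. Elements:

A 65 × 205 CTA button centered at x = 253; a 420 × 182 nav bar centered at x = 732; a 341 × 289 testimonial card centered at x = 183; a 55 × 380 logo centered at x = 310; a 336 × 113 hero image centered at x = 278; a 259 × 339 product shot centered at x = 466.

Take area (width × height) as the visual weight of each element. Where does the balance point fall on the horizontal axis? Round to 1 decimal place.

x ≈ 403.9

Areas → weights: CTA button 65·205 = 13325, nav bar 420·182 = 76440, testimonial card 341·289 = 98549, logo 55·380 = 20900, hero image 336·113 = 37968, product shot 259·339 = 87801; Σw = 334983.
x: moment 135309142 / weight 334983 ≈ 403.93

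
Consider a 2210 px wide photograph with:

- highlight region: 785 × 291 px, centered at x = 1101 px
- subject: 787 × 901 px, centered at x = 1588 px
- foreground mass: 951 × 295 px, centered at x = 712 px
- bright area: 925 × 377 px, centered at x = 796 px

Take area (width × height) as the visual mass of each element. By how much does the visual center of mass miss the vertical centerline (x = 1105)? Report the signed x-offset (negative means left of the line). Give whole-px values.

Taking area as weight: highlight region 785·291 = 228435, subject 787·901 = 709087, foreground mass 951·295 = 280545, bright area 925·377 = 348725. Sum 1566792.
x-moment: 228435·1101 + 709087·1588 + 280545·712 + 348725·796 = 1854870231; centroid 1854870231/1566792 ≈ 1183.87.
Offset from x = 1105: 1183.87 − 1105 ≈ 78.87.

≈ 79 px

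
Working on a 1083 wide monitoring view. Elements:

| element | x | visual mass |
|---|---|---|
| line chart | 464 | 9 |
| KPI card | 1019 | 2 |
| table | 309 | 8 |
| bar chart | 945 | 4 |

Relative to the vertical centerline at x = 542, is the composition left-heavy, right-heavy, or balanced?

balanced

Total weight = 9 + 2 + 8 + 4 = 23.
x-moment: 9·464 + 2·1019 + 8·309 + 4·945 = 12466; centroid 12466/23 ≈ 542.00.
The centroid 542.00 matches the midline at 542, so the layout is balanced.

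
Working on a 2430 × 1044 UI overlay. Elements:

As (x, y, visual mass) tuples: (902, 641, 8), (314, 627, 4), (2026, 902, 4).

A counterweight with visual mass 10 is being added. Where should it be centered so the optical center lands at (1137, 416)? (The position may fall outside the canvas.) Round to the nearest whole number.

After adding the counterweight, total weight = 8 + 4 + 4 + 10 = 26.
x: need Σw·x = 26·1137 = 29562. Existing = 8·902 + 4·314 + 4·2026 = 16576. Remainder 12986 / 10 ≈ 1298.60.
y: need Σw·y = 26·416 = 10816. Existing = 8·641 + 4·627 + 4·902 = 11244. Remainder -428 / 10 ≈ -42.80.

(1299, -43)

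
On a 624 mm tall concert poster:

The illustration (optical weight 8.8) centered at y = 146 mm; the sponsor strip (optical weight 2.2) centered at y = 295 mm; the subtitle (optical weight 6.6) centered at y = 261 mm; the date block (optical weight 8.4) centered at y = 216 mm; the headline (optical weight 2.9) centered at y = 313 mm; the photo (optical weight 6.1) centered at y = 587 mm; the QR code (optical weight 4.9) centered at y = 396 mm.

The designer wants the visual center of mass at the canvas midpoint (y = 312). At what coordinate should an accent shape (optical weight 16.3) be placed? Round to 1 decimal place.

New total weight: (8.8 + 2.2 + 6.6 + 8.4 + 2.9 + 6.1 + 4.9) + 16.3 = 56.2.
Along y: (11899.6 + 16.3·y) / 56.2 = 312 (existing moment 8.8·146 + 2.2·295 + 6.6·261 + 8.4·216 + 2.9·313 + 6.1·587 + 4.9·396 = 11899.6) ⇒ y = (17534.4 − 11899.6) / 16.3 ≈ 345.69.

y ≈ 345.7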